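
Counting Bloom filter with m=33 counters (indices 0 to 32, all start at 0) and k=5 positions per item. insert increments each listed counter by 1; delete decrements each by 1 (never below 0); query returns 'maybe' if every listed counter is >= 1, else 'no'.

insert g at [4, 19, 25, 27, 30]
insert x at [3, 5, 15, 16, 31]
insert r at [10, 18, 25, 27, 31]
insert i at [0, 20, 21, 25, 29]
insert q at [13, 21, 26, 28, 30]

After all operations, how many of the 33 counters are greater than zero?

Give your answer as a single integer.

Step 1: insert g at [4, 19, 25, 27, 30] -> counters=[0,0,0,0,1,0,0,0,0,0,0,0,0,0,0,0,0,0,0,1,0,0,0,0,0,1,0,1,0,0,1,0,0]
Step 2: insert x at [3, 5, 15, 16, 31] -> counters=[0,0,0,1,1,1,0,0,0,0,0,0,0,0,0,1,1,0,0,1,0,0,0,0,0,1,0,1,0,0,1,1,0]
Step 3: insert r at [10, 18, 25, 27, 31] -> counters=[0,0,0,1,1,1,0,0,0,0,1,0,0,0,0,1,1,0,1,1,0,0,0,0,0,2,0,2,0,0,1,2,0]
Step 4: insert i at [0, 20, 21, 25, 29] -> counters=[1,0,0,1,1,1,0,0,0,0,1,0,0,0,0,1,1,0,1,1,1,1,0,0,0,3,0,2,0,1,1,2,0]
Step 5: insert q at [13, 21, 26, 28, 30] -> counters=[1,0,0,1,1,1,0,0,0,0,1,0,0,1,0,1,1,0,1,1,1,2,0,0,0,3,1,2,1,1,2,2,0]
Final counters=[1,0,0,1,1,1,0,0,0,0,1,0,0,1,0,1,1,0,1,1,1,2,0,0,0,3,1,2,1,1,2,2,0] -> 19 nonzero

Answer: 19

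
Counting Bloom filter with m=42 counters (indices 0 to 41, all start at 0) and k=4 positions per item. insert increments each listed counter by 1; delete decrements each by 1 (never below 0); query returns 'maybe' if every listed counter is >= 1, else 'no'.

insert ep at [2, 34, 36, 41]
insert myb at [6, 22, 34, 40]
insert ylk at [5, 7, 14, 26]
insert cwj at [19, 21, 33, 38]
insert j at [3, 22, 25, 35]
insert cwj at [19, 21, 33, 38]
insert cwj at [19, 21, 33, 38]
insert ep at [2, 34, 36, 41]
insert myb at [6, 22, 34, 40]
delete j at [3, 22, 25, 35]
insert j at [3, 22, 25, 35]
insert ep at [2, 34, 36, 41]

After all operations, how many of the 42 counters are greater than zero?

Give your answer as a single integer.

Step 1: insert ep at [2, 34, 36, 41] -> counters=[0,0,1,0,0,0,0,0,0,0,0,0,0,0,0,0,0,0,0,0,0,0,0,0,0,0,0,0,0,0,0,0,0,0,1,0,1,0,0,0,0,1]
Step 2: insert myb at [6, 22, 34, 40] -> counters=[0,0,1,0,0,0,1,0,0,0,0,0,0,0,0,0,0,0,0,0,0,0,1,0,0,0,0,0,0,0,0,0,0,0,2,0,1,0,0,0,1,1]
Step 3: insert ylk at [5, 7, 14, 26] -> counters=[0,0,1,0,0,1,1,1,0,0,0,0,0,0,1,0,0,0,0,0,0,0,1,0,0,0,1,0,0,0,0,0,0,0,2,0,1,0,0,0,1,1]
Step 4: insert cwj at [19, 21, 33, 38] -> counters=[0,0,1,0,0,1,1,1,0,0,0,0,0,0,1,0,0,0,0,1,0,1,1,0,0,0,1,0,0,0,0,0,0,1,2,0,1,0,1,0,1,1]
Step 5: insert j at [3, 22, 25, 35] -> counters=[0,0,1,1,0,1,1,1,0,0,0,0,0,0,1,0,0,0,0,1,0,1,2,0,0,1,1,0,0,0,0,0,0,1,2,1,1,0,1,0,1,1]
Step 6: insert cwj at [19, 21, 33, 38] -> counters=[0,0,1,1,0,1,1,1,0,0,0,0,0,0,1,0,0,0,0,2,0,2,2,0,0,1,1,0,0,0,0,0,0,2,2,1,1,0,2,0,1,1]
Step 7: insert cwj at [19, 21, 33, 38] -> counters=[0,0,1,1,0,1,1,1,0,0,0,0,0,0,1,0,0,0,0,3,0,3,2,0,0,1,1,0,0,0,0,0,0,3,2,1,1,0,3,0,1,1]
Step 8: insert ep at [2, 34, 36, 41] -> counters=[0,0,2,1,0,1,1,1,0,0,0,0,0,0,1,0,0,0,0,3,0,3,2,0,0,1,1,0,0,0,0,0,0,3,3,1,2,0,3,0,1,2]
Step 9: insert myb at [6, 22, 34, 40] -> counters=[0,0,2,1,0,1,2,1,0,0,0,0,0,0,1,0,0,0,0,3,0,3,3,0,0,1,1,0,0,0,0,0,0,3,4,1,2,0,3,0,2,2]
Step 10: delete j at [3, 22, 25, 35] -> counters=[0,0,2,0,0,1,2,1,0,0,0,0,0,0,1,0,0,0,0,3,0,3,2,0,0,0,1,0,0,0,0,0,0,3,4,0,2,0,3,0,2,2]
Step 11: insert j at [3, 22, 25, 35] -> counters=[0,0,2,1,0,1,2,1,0,0,0,0,0,0,1,0,0,0,0,3,0,3,3,0,0,1,1,0,0,0,0,0,0,3,4,1,2,0,3,0,2,2]
Step 12: insert ep at [2, 34, 36, 41] -> counters=[0,0,3,1,0,1,2,1,0,0,0,0,0,0,1,0,0,0,0,3,0,3,3,0,0,1,1,0,0,0,0,0,0,3,5,1,3,0,3,0,2,3]
Final counters=[0,0,3,1,0,1,2,1,0,0,0,0,0,0,1,0,0,0,0,3,0,3,3,0,0,1,1,0,0,0,0,0,0,3,5,1,3,0,3,0,2,3] -> 18 nonzero

Answer: 18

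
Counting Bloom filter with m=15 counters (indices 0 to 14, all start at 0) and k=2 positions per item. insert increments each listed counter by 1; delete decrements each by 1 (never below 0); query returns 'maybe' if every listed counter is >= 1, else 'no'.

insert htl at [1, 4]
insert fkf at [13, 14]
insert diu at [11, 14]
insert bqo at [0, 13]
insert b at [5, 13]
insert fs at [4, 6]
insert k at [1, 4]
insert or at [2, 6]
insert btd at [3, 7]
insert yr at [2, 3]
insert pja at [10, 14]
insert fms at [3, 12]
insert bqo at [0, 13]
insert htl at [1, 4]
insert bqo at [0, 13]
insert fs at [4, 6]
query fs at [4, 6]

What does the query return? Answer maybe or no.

Step 1: insert htl at [1, 4] -> counters=[0,1,0,0,1,0,0,0,0,0,0,0,0,0,0]
Step 2: insert fkf at [13, 14] -> counters=[0,1,0,0,1,0,0,0,0,0,0,0,0,1,1]
Step 3: insert diu at [11, 14] -> counters=[0,1,0,0,1,0,0,0,0,0,0,1,0,1,2]
Step 4: insert bqo at [0, 13] -> counters=[1,1,0,0,1,0,0,0,0,0,0,1,0,2,2]
Step 5: insert b at [5, 13] -> counters=[1,1,0,0,1,1,0,0,0,0,0,1,0,3,2]
Step 6: insert fs at [4, 6] -> counters=[1,1,0,0,2,1,1,0,0,0,0,1,0,3,2]
Step 7: insert k at [1, 4] -> counters=[1,2,0,0,3,1,1,0,0,0,0,1,0,3,2]
Step 8: insert or at [2, 6] -> counters=[1,2,1,0,3,1,2,0,0,0,0,1,0,3,2]
Step 9: insert btd at [3, 7] -> counters=[1,2,1,1,3,1,2,1,0,0,0,1,0,3,2]
Step 10: insert yr at [2, 3] -> counters=[1,2,2,2,3,1,2,1,0,0,0,1,0,3,2]
Step 11: insert pja at [10, 14] -> counters=[1,2,2,2,3,1,2,1,0,0,1,1,0,3,3]
Step 12: insert fms at [3, 12] -> counters=[1,2,2,3,3,1,2,1,0,0,1,1,1,3,3]
Step 13: insert bqo at [0, 13] -> counters=[2,2,2,3,3,1,2,1,0,0,1,1,1,4,3]
Step 14: insert htl at [1, 4] -> counters=[2,3,2,3,4,1,2,1,0,0,1,1,1,4,3]
Step 15: insert bqo at [0, 13] -> counters=[3,3,2,3,4,1,2,1,0,0,1,1,1,5,3]
Step 16: insert fs at [4, 6] -> counters=[3,3,2,3,5,1,3,1,0,0,1,1,1,5,3]
Query fs: check counters[4]=5 counters[6]=3 -> maybe

Answer: maybe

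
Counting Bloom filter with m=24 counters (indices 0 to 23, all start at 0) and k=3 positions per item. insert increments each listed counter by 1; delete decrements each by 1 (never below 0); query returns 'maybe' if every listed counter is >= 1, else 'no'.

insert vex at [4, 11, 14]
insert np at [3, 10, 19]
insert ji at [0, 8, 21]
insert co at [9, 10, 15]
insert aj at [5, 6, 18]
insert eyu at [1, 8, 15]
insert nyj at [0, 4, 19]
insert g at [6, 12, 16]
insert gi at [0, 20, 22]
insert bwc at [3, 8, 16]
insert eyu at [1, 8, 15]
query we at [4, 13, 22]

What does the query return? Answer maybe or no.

Answer: no

Derivation:
Step 1: insert vex at [4, 11, 14] -> counters=[0,0,0,0,1,0,0,0,0,0,0,1,0,0,1,0,0,0,0,0,0,0,0,0]
Step 2: insert np at [3, 10, 19] -> counters=[0,0,0,1,1,0,0,0,0,0,1,1,0,0,1,0,0,0,0,1,0,0,0,0]
Step 3: insert ji at [0, 8, 21] -> counters=[1,0,0,1,1,0,0,0,1,0,1,1,0,0,1,0,0,0,0,1,0,1,0,0]
Step 4: insert co at [9, 10, 15] -> counters=[1,0,0,1,1,0,0,0,1,1,2,1,0,0,1,1,0,0,0,1,0,1,0,0]
Step 5: insert aj at [5, 6, 18] -> counters=[1,0,0,1,1,1,1,0,1,1,2,1,0,0,1,1,0,0,1,1,0,1,0,0]
Step 6: insert eyu at [1, 8, 15] -> counters=[1,1,0,1,1,1,1,0,2,1,2,1,0,0,1,2,0,0,1,1,0,1,0,0]
Step 7: insert nyj at [0, 4, 19] -> counters=[2,1,0,1,2,1,1,0,2,1,2,1,0,0,1,2,0,0,1,2,0,1,0,0]
Step 8: insert g at [6, 12, 16] -> counters=[2,1,0,1,2,1,2,0,2,1,2,1,1,0,1,2,1,0,1,2,0,1,0,0]
Step 9: insert gi at [0, 20, 22] -> counters=[3,1,0,1,2,1,2,0,2,1,2,1,1,0,1,2,1,0,1,2,1,1,1,0]
Step 10: insert bwc at [3, 8, 16] -> counters=[3,1,0,2,2,1,2,0,3,1,2,1,1,0,1,2,2,0,1,2,1,1,1,0]
Step 11: insert eyu at [1, 8, 15] -> counters=[3,2,0,2,2,1,2,0,4,1,2,1,1,0,1,3,2,0,1,2,1,1,1,0]
Query we: check counters[4]=2 counters[13]=0 counters[22]=1 -> no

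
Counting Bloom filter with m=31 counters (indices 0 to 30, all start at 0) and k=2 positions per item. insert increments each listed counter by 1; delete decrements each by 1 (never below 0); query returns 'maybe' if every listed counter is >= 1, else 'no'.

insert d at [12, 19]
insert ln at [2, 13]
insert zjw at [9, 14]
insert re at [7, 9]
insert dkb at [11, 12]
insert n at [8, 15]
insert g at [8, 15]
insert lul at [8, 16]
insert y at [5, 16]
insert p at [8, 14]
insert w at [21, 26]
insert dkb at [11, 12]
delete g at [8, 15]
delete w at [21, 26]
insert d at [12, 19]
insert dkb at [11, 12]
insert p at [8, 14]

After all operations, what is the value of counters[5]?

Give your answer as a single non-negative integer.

Answer: 1

Derivation:
Step 1: insert d at [12, 19] -> counters=[0,0,0,0,0,0,0,0,0,0,0,0,1,0,0,0,0,0,0,1,0,0,0,0,0,0,0,0,0,0,0]
Step 2: insert ln at [2, 13] -> counters=[0,0,1,0,0,0,0,0,0,0,0,0,1,1,0,0,0,0,0,1,0,0,0,0,0,0,0,0,0,0,0]
Step 3: insert zjw at [9, 14] -> counters=[0,0,1,0,0,0,0,0,0,1,0,0,1,1,1,0,0,0,0,1,0,0,0,0,0,0,0,0,0,0,0]
Step 4: insert re at [7, 9] -> counters=[0,0,1,0,0,0,0,1,0,2,0,0,1,1,1,0,0,0,0,1,0,0,0,0,0,0,0,0,0,0,0]
Step 5: insert dkb at [11, 12] -> counters=[0,0,1,0,0,0,0,1,0,2,0,1,2,1,1,0,0,0,0,1,0,0,0,0,0,0,0,0,0,0,0]
Step 6: insert n at [8, 15] -> counters=[0,0,1,0,0,0,0,1,1,2,0,1,2,1,1,1,0,0,0,1,0,0,0,0,0,0,0,0,0,0,0]
Step 7: insert g at [8, 15] -> counters=[0,0,1,0,0,0,0,1,2,2,0,1,2,1,1,2,0,0,0,1,0,0,0,0,0,0,0,0,0,0,0]
Step 8: insert lul at [8, 16] -> counters=[0,0,1,0,0,0,0,1,3,2,0,1,2,1,1,2,1,0,0,1,0,0,0,0,0,0,0,0,0,0,0]
Step 9: insert y at [5, 16] -> counters=[0,0,1,0,0,1,0,1,3,2,0,1,2,1,1,2,2,0,0,1,0,0,0,0,0,0,0,0,0,0,0]
Step 10: insert p at [8, 14] -> counters=[0,0,1,0,0,1,0,1,4,2,0,1,2,1,2,2,2,0,0,1,0,0,0,0,0,0,0,0,0,0,0]
Step 11: insert w at [21, 26] -> counters=[0,0,1,0,0,1,0,1,4,2,0,1,2,1,2,2,2,0,0,1,0,1,0,0,0,0,1,0,0,0,0]
Step 12: insert dkb at [11, 12] -> counters=[0,0,1,0,0,1,0,1,4,2,0,2,3,1,2,2,2,0,0,1,0,1,0,0,0,0,1,0,0,0,0]
Step 13: delete g at [8, 15] -> counters=[0,0,1,0,0,1,0,1,3,2,0,2,3,1,2,1,2,0,0,1,0,1,0,0,0,0,1,0,0,0,0]
Step 14: delete w at [21, 26] -> counters=[0,0,1,0,0,1,0,1,3,2,0,2,3,1,2,1,2,0,0,1,0,0,0,0,0,0,0,0,0,0,0]
Step 15: insert d at [12, 19] -> counters=[0,0,1,0,0,1,0,1,3,2,0,2,4,1,2,1,2,0,0,2,0,0,0,0,0,0,0,0,0,0,0]
Step 16: insert dkb at [11, 12] -> counters=[0,0,1,0,0,1,0,1,3,2,0,3,5,1,2,1,2,0,0,2,0,0,0,0,0,0,0,0,0,0,0]
Step 17: insert p at [8, 14] -> counters=[0,0,1,0,0,1,0,1,4,2,0,3,5,1,3,1,2,0,0,2,0,0,0,0,0,0,0,0,0,0,0]
Final counters=[0,0,1,0,0,1,0,1,4,2,0,3,5,1,3,1,2,0,0,2,0,0,0,0,0,0,0,0,0,0,0] -> counters[5]=1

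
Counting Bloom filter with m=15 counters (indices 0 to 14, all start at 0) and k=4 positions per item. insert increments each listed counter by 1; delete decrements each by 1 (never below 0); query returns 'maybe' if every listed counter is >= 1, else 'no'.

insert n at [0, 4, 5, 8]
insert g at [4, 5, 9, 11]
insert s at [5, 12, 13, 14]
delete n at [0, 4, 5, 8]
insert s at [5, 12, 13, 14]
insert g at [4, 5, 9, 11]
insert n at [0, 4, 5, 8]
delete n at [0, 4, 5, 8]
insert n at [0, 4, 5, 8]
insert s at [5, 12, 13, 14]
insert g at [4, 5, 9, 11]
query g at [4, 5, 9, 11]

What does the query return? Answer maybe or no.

Step 1: insert n at [0, 4, 5, 8] -> counters=[1,0,0,0,1,1,0,0,1,0,0,0,0,0,0]
Step 2: insert g at [4, 5, 9, 11] -> counters=[1,0,0,0,2,2,0,0,1,1,0,1,0,0,0]
Step 3: insert s at [5, 12, 13, 14] -> counters=[1,0,0,0,2,3,0,0,1,1,0,1,1,1,1]
Step 4: delete n at [0, 4, 5, 8] -> counters=[0,0,0,0,1,2,0,0,0,1,0,1,1,1,1]
Step 5: insert s at [5, 12, 13, 14] -> counters=[0,0,0,0,1,3,0,0,0,1,0,1,2,2,2]
Step 6: insert g at [4, 5, 9, 11] -> counters=[0,0,0,0,2,4,0,0,0,2,0,2,2,2,2]
Step 7: insert n at [0, 4, 5, 8] -> counters=[1,0,0,0,3,5,0,0,1,2,0,2,2,2,2]
Step 8: delete n at [0, 4, 5, 8] -> counters=[0,0,0,0,2,4,0,0,0,2,0,2,2,2,2]
Step 9: insert n at [0, 4, 5, 8] -> counters=[1,0,0,0,3,5,0,0,1,2,0,2,2,2,2]
Step 10: insert s at [5, 12, 13, 14] -> counters=[1,0,0,0,3,6,0,0,1,2,0,2,3,3,3]
Step 11: insert g at [4, 5, 9, 11] -> counters=[1,0,0,0,4,7,0,0,1,3,0,3,3,3,3]
Query g: check counters[4]=4 counters[5]=7 counters[9]=3 counters[11]=3 -> maybe

Answer: maybe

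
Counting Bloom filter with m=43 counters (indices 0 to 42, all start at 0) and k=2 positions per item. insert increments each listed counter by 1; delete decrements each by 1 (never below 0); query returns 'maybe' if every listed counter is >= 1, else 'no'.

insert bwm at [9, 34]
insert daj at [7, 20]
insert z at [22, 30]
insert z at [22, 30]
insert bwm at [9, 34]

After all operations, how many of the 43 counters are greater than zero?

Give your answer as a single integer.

Step 1: insert bwm at [9, 34] -> counters=[0,0,0,0,0,0,0,0,0,1,0,0,0,0,0,0,0,0,0,0,0,0,0,0,0,0,0,0,0,0,0,0,0,0,1,0,0,0,0,0,0,0,0]
Step 2: insert daj at [7, 20] -> counters=[0,0,0,0,0,0,0,1,0,1,0,0,0,0,0,0,0,0,0,0,1,0,0,0,0,0,0,0,0,0,0,0,0,0,1,0,0,0,0,0,0,0,0]
Step 3: insert z at [22, 30] -> counters=[0,0,0,0,0,0,0,1,0,1,0,0,0,0,0,0,0,0,0,0,1,0,1,0,0,0,0,0,0,0,1,0,0,0,1,0,0,0,0,0,0,0,0]
Step 4: insert z at [22, 30] -> counters=[0,0,0,0,0,0,0,1,0,1,0,0,0,0,0,0,0,0,0,0,1,0,2,0,0,0,0,0,0,0,2,0,0,0,1,0,0,0,0,0,0,0,0]
Step 5: insert bwm at [9, 34] -> counters=[0,0,0,0,0,0,0,1,0,2,0,0,0,0,0,0,0,0,0,0,1,0,2,0,0,0,0,0,0,0,2,0,0,0,2,0,0,0,0,0,0,0,0]
Final counters=[0,0,0,0,0,0,0,1,0,2,0,0,0,0,0,0,0,0,0,0,1,0,2,0,0,0,0,0,0,0,2,0,0,0,2,0,0,0,0,0,0,0,0] -> 6 nonzero

Answer: 6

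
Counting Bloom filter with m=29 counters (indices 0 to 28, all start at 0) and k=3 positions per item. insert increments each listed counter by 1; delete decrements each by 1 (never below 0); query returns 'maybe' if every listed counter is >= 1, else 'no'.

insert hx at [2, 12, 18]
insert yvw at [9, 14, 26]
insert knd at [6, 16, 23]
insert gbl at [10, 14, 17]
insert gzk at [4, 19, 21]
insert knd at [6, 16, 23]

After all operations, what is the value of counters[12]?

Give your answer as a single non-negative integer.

Step 1: insert hx at [2, 12, 18] -> counters=[0,0,1,0,0,0,0,0,0,0,0,0,1,0,0,0,0,0,1,0,0,0,0,0,0,0,0,0,0]
Step 2: insert yvw at [9, 14, 26] -> counters=[0,0,1,0,0,0,0,0,0,1,0,0,1,0,1,0,0,0,1,0,0,0,0,0,0,0,1,0,0]
Step 3: insert knd at [6, 16, 23] -> counters=[0,0,1,0,0,0,1,0,0,1,0,0,1,0,1,0,1,0,1,0,0,0,0,1,0,0,1,0,0]
Step 4: insert gbl at [10, 14, 17] -> counters=[0,0,1,0,0,0,1,0,0,1,1,0,1,0,2,0,1,1,1,0,0,0,0,1,0,0,1,0,0]
Step 5: insert gzk at [4, 19, 21] -> counters=[0,0,1,0,1,0,1,0,0,1,1,0,1,0,2,0,1,1,1,1,0,1,0,1,0,0,1,0,0]
Step 6: insert knd at [6, 16, 23] -> counters=[0,0,1,0,1,0,2,0,0,1,1,0,1,0,2,0,2,1,1,1,0,1,0,2,0,0,1,0,0]
Final counters=[0,0,1,0,1,0,2,0,0,1,1,0,1,0,2,0,2,1,1,1,0,1,0,2,0,0,1,0,0] -> counters[12]=1

Answer: 1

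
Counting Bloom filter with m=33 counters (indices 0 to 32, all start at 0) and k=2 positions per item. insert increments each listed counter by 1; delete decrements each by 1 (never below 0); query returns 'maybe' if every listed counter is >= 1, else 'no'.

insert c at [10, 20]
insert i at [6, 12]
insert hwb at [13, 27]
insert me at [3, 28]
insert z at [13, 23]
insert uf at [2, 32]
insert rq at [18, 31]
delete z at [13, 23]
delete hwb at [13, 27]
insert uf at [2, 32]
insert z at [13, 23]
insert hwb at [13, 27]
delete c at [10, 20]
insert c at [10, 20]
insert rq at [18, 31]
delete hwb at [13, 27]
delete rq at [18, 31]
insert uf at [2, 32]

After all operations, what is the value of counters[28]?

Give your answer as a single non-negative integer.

Step 1: insert c at [10, 20] -> counters=[0,0,0,0,0,0,0,0,0,0,1,0,0,0,0,0,0,0,0,0,1,0,0,0,0,0,0,0,0,0,0,0,0]
Step 2: insert i at [6, 12] -> counters=[0,0,0,0,0,0,1,0,0,0,1,0,1,0,0,0,0,0,0,0,1,0,0,0,0,0,0,0,0,0,0,0,0]
Step 3: insert hwb at [13, 27] -> counters=[0,0,0,0,0,0,1,0,0,0,1,0,1,1,0,0,0,0,0,0,1,0,0,0,0,0,0,1,0,0,0,0,0]
Step 4: insert me at [3, 28] -> counters=[0,0,0,1,0,0,1,0,0,0,1,0,1,1,0,0,0,0,0,0,1,0,0,0,0,0,0,1,1,0,0,0,0]
Step 5: insert z at [13, 23] -> counters=[0,0,0,1,0,0,1,0,0,0,1,0,1,2,0,0,0,0,0,0,1,0,0,1,0,0,0,1,1,0,0,0,0]
Step 6: insert uf at [2, 32] -> counters=[0,0,1,1,0,0,1,0,0,0,1,0,1,2,0,0,0,0,0,0,1,0,0,1,0,0,0,1,1,0,0,0,1]
Step 7: insert rq at [18, 31] -> counters=[0,0,1,1,0,0,1,0,0,0,1,0,1,2,0,0,0,0,1,0,1,0,0,1,0,0,0,1,1,0,0,1,1]
Step 8: delete z at [13, 23] -> counters=[0,0,1,1,0,0,1,0,0,0,1,0,1,1,0,0,0,0,1,0,1,0,0,0,0,0,0,1,1,0,0,1,1]
Step 9: delete hwb at [13, 27] -> counters=[0,0,1,1,0,0,1,0,0,0,1,0,1,0,0,0,0,0,1,0,1,0,0,0,0,0,0,0,1,0,0,1,1]
Step 10: insert uf at [2, 32] -> counters=[0,0,2,1,0,0,1,0,0,0,1,0,1,0,0,0,0,0,1,0,1,0,0,0,0,0,0,0,1,0,0,1,2]
Step 11: insert z at [13, 23] -> counters=[0,0,2,1,0,0,1,0,0,0,1,0,1,1,0,0,0,0,1,0,1,0,0,1,0,0,0,0,1,0,0,1,2]
Step 12: insert hwb at [13, 27] -> counters=[0,0,2,1,0,0,1,0,0,0,1,0,1,2,0,0,0,0,1,0,1,0,0,1,0,0,0,1,1,0,0,1,2]
Step 13: delete c at [10, 20] -> counters=[0,0,2,1,0,0,1,0,0,0,0,0,1,2,0,0,0,0,1,0,0,0,0,1,0,0,0,1,1,0,0,1,2]
Step 14: insert c at [10, 20] -> counters=[0,0,2,1,0,0,1,0,0,0,1,0,1,2,0,0,0,0,1,0,1,0,0,1,0,0,0,1,1,0,0,1,2]
Step 15: insert rq at [18, 31] -> counters=[0,0,2,1,0,0,1,0,0,0,1,0,1,2,0,0,0,0,2,0,1,0,0,1,0,0,0,1,1,0,0,2,2]
Step 16: delete hwb at [13, 27] -> counters=[0,0,2,1,0,0,1,0,0,0,1,0,1,1,0,0,0,0,2,0,1,0,0,1,0,0,0,0,1,0,0,2,2]
Step 17: delete rq at [18, 31] -> counters=[0,0,2,1,0,0,1,0,0,0,1,0,1,1,0,0,0,0,1,0,1,0,0,1,0,0,0,0,1,0,0,1,2]
Step 18: insert uf at [2, 32] -> counters=[0,0,3,1,0,0,1,0,0,0,1,0,1,1,0,0,0,0,1,0,1,0,0,1,0,0,0,0,1,0,0,1,3]
Final counters=[0,0,3,1,0,0,1,0,0,0,1,0,1,1,0,0,0,0,1,0,1,0,0,1,0,0,0,0,1,0,0,1,3] -> counters[28]=1

Answer: 1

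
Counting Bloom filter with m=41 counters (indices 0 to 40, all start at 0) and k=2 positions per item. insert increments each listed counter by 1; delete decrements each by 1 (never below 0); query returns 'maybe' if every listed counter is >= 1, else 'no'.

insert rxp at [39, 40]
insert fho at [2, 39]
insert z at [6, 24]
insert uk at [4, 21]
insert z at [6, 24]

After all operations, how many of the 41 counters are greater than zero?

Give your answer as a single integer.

Answer: 7

Derivation:
Step 1: insert rxp at [39, 40] -> counters=[0,0,0,0,0,0,0,0,0,0,0,0,0,0,0,0,0,0,0,0,0,0,0,0,0,0,0,0,0,0,0,0,0,0,0,0,0,0,0,1,1]
Step 2: insert fho at [2, 39] -> counters=[0,0,1,0,0,0,0,0,0,0,0,0,0,0,0,0,0,0,0,0,0,0,0,0,0,0,0,0,0,0,0,0,0,0,0,0,0,0,0,2,1]
Step 3: insert z at [6, 24] -> counters=[0,0,1,0,0,0,1,0,0,0,0,0,0,0,0,0,0,0,0,0,0,0,0,0,1,0,0,0,0,0,0,0,0,0,0,0,0,0,0,2,1]
Step 4: insert uk at [4, 21] -> counters=[0,0,1,0,1,0,1,0,0,0,0,0,0,0,0,0,0,0,0,0,0,1,0,0,1,0,0,0,0,0,0,0,0,0,0,0,0,0,0,2,1]
Step 5: insert z at [6, 24] -> counters=[0,0,1,0,1,0,2,0,0,0,0,0,0,0,0,0,0,0,0,0,0,1,0,0,2,0,0,0,0,0,0,0,0,0,0,0,0,0,0,2,1]
Final counters=[0,0,1,0,1,0,2,0,0,0,0,0,0,0,0,0,0,0,0,0,0,1,0,0,2,0,0,0,0,0,0,0,0,0,0,0,0,0,0,2,1] -> 7 nonzero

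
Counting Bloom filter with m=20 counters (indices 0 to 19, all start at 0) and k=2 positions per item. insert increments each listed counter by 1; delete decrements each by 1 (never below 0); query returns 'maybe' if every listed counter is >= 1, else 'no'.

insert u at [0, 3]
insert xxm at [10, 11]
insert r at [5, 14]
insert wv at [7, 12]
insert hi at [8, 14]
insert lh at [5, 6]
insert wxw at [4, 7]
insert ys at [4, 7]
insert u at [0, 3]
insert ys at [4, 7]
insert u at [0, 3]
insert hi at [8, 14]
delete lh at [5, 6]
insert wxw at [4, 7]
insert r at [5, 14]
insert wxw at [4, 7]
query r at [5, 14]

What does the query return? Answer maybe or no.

Step 1: insert u at [0, 3] -> counters=[1,0,0,1,0,0,0,0,0,0,0,0,0,0,0,0,0,0,0,0]
Step 2: insert xxm at [10, 11] -> counters=[1,0,0,1,0,0,0,0,0,0,1,1,0,0,0,0,0,0,0,0]
Step 3: insert r at [5, 14] -> counters=[1,0,0,1,0,1,0,0,0,0,1,1,0,0,1,0,0,0,0,0]
Step 4: insert wv at [7, 12] -> counters=[1,0,0,1,0,1,0,1,0,0,1,1,1,0,1,0,0,0,0,0]
Step 5: insert hi at [8, 14] -> counters=[1,0,0,1,0,1,0,1,1,0,1,1,1,0,2,0,0,0,0,0]
Step 6: insert lh at [5, 6] -> counters=[1,0,0,1,0,2,1,1,1,0,1,1,1,0,2,0,0,0,0,0]
Step 7: insert wxw at [4, 7] -> counters=[1,0,0,1,1,2,1,2,1,0,1,1,1,0,2,0,0,0,0,0]
Step 8: insert ys at [4, 7] -> counters=[1,0,0,1,2,2,1,3,1,0,1,1,1,0,2,0,0,0,0,0]
Step 9: insert u at [0, 3] -> counters=[2,0,0,2,2,2,1,3,1,0,1,1,1,0,2,0,0,0,0,0]
Step 10: insert ys at [4, 7] -> counters=[2,0,0,2,3,2,1,4,1,0,1,1,1,0,2,0,0,0,0,0]
Step 11: insert u at [0, 3] -> counters=[3,0,0,3,3,2,1,4,1,0,1,1,1,0,2,0,0,0,0,0]
Step 12: insert hi at [8, 14] -> counters=[3,0,0,3,3,2,1,4,2,0,1,1,1,0,3,0,0,0,0,0]
Step 13: delete lh at [5, 6] -> counters=[3,0,0,3,3,1,0,4,2,0,1,1,1,0,3,0,0,0,0,0]
Step 14: insert wxw at [4, 7] -> counters=[3,0,0,3,4,1,0,5,2,0,1,1,1,0,3,0,0,0,0,0]
Step 15: insert r at [5, 14] -> counters=[3,0,0,3,4,2,0,5,2,0,1,1,1,0,4,0,0,0,0,0]
Step 16: insert wxw at [4, 7] -> counters=[3,0,0,3,5,2,0,6,2,0,1,1,1,0,4,0,0,0,0,0]
Query r: check counters[5]=2 counters[14]=4 -> maybe

Answer: maybe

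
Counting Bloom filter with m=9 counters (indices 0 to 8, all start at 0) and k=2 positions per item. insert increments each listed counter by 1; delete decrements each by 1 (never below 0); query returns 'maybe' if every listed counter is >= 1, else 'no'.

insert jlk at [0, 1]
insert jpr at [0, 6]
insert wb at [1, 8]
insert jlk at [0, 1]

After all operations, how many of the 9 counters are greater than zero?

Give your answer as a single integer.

Answer: 4

Derivation:
Step 1: insert jlk at [0, 1] -> counters=[1,1,0,0,0,0,0,0,0]
Step 2: insert jpr at [0, 6] -> counters=[2,1,0,0,0,0,1,0,0]
Step 3: insert wb at [1, 8] -> counters=[2,2,0,0,0,0,1,0,1]
Step 4: insert jlk at [0, 1] -> counters=[3,3,0,0,0,0,1,0,1]
Final counters=[3,3,0,0,0,0,1,0,1] -> 4 nonzero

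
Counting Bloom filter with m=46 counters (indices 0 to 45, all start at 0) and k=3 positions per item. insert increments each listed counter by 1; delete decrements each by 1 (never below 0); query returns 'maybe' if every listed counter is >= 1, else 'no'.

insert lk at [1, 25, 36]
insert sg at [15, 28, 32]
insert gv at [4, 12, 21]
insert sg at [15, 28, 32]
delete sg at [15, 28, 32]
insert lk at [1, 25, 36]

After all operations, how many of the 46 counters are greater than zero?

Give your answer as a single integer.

Step 1: insert lk at [1, 25, 36] -> counters=[0,1,0,0,0,0,0,0,0,0,0,0,0,0,0,0,0,0,0,0,0,0,0,0,0,1,0,0,0,0,0,0,0,0,0,0,1,0,0,0,0,0,0,0,0,0]
Step 2: insert sg at [15, 28, 32] -> counters=[0,1,0,0,0,0,0,0,0,0,0,0,0,0,0,1,0,0,0,0,0,0,0,0,0,1,0,0,1,0,0,0,1,0,0,0,1,0,0,0,0,0,0,0,0,0]
Step 3: insert gv at [4, 12, 21] -> counters=[0,1,0,0,1,0,0,0,0,0,0,0,1,0,0,1,0,0,0,0,0,1,0,0,0,1,0,0,1,0,0,0,1,0,0,0,1,0,0,0,0,0,0,0,0,0]
Step 4: insert sg at [15, 28, 32] -> counters=[0,1,0,0,1,0,0,0,0,0,0,0,1,0,0,2,0,0,0,0,0,1,0,0,0,1,0,0,2,0,0,0,2,0,0,0,1,0,0,0,0,0,0,0,0,0]
Step 5: delete sg at [15, 28, 32] -> counters=[0,1,0,0,1,0,0,0,0,0,0,0,1,0,0,1,0,0,0,0,0,1,0,0,0,1,0,0,1,0,0,0,1,0,0,0,1,0,0,0,0,0,0,0,0,0]
Step 6: insert lk at [1, 25, 36] -> counters=[0,2,0,0,1,0,0,0,0,0,0,0,1,0,0,1,0,0,0,0,0,1,0,0,0,2,0,0,1,0,0,0,1,0,0,0,2,0,0,0,0,0,0,0,0,0]
Final counters=[0,2,0,0,1,0,0,0,0,0,0,0,1,0,0,1,0,0,0,0,0,1,0,0,0,2,0,0,1,0,0,0,1,0,0,0,2,0,0,0,0,0,0,0,0,0] -> 9 nonzero

Answer: 9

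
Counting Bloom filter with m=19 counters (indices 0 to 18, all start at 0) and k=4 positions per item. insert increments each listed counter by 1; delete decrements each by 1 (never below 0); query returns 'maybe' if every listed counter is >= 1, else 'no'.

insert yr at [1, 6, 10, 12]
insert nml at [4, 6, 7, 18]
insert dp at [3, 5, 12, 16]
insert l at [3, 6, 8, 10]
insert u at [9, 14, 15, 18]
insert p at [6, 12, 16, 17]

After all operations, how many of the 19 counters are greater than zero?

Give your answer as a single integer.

Step 1: insert yr at [1, 6, 10, 12] -> counters=[0,1,0,0,0,0,1,0,0,0,1,0,1,0,0,0,0,0,0]
Step 2: insert nml at [4, 6, 7, 18] -> counters=[0,1,0,0,1,0,2,1,0,0,1,0,1,0,0,0,0,0,1]
Step 3: insert dp at [3, 5, 12, 16] -> counters=[0,1,0,1,1,1,2,1,0,0,1,0,2,0,0,0,1,0,1]
Step 4: insert l at [3, 6, 8, 10] -> counters=[0,1,0,2,1,1,3,1,1,0,2,0,2,0,0,0,1,0,1]
Step 5: insert u at [9, 14, 15, 18] -> counters=[0,1,0,2,1,1,3,1,1,1,2,0,2,0,1,1,1,0,2]
Step 6: insert p at [6, 12, 16, 17] -> counters=[0,1,0,2,1,1,4,1,1,1,2,0,3,0,1,1,2,1,2]
Final counters=[0,1,0,2,1,1,4,1,1,1,2,0,3,0,1,1,2,1,2] -> 15 nonzero

Answer: 15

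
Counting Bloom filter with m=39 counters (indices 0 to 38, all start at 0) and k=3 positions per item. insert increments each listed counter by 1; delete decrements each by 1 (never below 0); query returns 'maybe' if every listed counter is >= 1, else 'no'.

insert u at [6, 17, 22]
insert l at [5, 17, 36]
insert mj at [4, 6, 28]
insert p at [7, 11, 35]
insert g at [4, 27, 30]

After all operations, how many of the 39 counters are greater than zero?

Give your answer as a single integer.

Step 1: insert u at [6, 17, 22] -> counters=[0,0,0,0,0,0,1,0,0,0,0,0,0,0,0,0,0,1,0,0,0,0,1,0,0,0,0,0,0,0,0,0,0,0,0,0,0,0,0]
Step 2: insert l at [5, 17, 36] -> counters=[0,0,0,0,0,1,1,0,0,0,0,0,0,0,0,0,0,2,0,0,0,0,1,0,0,0,0,0,0,0,0,0,0,0,0,0,1,0,0]
Step 3: insert mj at [4, 6, 28] -> counters=[0,0,0,0,1,1,2,0,0,0,0,0,0,0,0,0,0,2,0,0,0,0,1,0,0,0,0,0,1,0,0,0,0,0,0,0,1,0,0]
Step 4: insert p at [7, 11, 35] -> counters=[0,0,0,0,1,1,2,1,0,0,0,1,0,0,0,0,0,2,0,0,0,0,1,0,0,0,0,0,1,0,0,0,0,0,0,1,1,0,0]
Step 5: insert g at [4, 27, 30] -> counters=[0,0,0,0,2,1,2,1,0,0,0,1,0,0,0,0,0,2,0,0,0,0,1,0,0,0,0,1,1,0,1,0,0,0,0,1,1,0,0]
Final counters=[0,0,0,0,2,1,2,1,0,0,0,1,0,0,0,0,0,2,0,0,0,0,1,0,0,0,0,1,1,0,1,0,0,0,0,1,1,0,0] -> 12 nonzero

Answer: 12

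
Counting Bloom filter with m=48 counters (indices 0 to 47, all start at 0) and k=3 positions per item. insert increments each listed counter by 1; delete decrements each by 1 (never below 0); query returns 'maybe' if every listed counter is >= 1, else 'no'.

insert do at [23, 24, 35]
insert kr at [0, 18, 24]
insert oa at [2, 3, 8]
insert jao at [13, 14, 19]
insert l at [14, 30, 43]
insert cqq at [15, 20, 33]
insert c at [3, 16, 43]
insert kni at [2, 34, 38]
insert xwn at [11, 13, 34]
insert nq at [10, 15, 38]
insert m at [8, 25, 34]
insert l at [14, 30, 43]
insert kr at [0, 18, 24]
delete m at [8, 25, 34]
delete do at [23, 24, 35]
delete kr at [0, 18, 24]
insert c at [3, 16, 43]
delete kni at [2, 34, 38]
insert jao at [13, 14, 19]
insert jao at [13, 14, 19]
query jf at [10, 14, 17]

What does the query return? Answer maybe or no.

Step 1: insert do at [23, 24, 35] -> counters=[0,0,0,0,0,0,0,0,0,0,0,0,0,0,0,0,0,0,0,0,0,0,0,1,1,0,0,0,0,0,0,0,0,0,0,1,0,0,0,0,0,0,0,0,0,0,0,0]
Step 2: insert kr at [0, 18, 24] -> counters=[1,0,0,0,0,0,0,0,0,0,0,0,0,0,0,0,0,0,1,0,0,0,0,1,2,0,0,0,0,0,0,0,0,0,0,1,0,0,0,0,0,0,0,0,0,0,0,0]
Step 3: insert oa at [2, 3, 8] -> counters=[1,0,1,1,0,0,0,0,1,0,0,0,0,0,0,0,0,0,1,0,0,0,0,1,2,0,0,0,0,0,0,0,0,0,0,1,0,0,0,0,0,0,0,0,0,0,0,0]
Step 4: insert jao at [13, 14, 19] -> counters=[1,0,1,1,0,0,0,0,1,0,0,0,0,1,1,0,0,0,1,1,0,0,0,1,2,0,0,0,0,0,0,0,0,0,0,1,0,0,0,0,0,0,0,0,0,0,0,0]
Step 5: insert l at [14, 30, 43] -> counters=[1,0,1,1,0,0,0,0,1,0,0,0,0,1,2,0,0,0,1,1,0,0,0,1,2,0,0,0,0,0,1,0,0,0,0,1,0,0,0,0,0,0,0,1,0,0,0,0]
Step 6: insert cqq at [15, 20, 33] -> counters=[1,0,1,1,0,0,0,0,1,0,0,0,0,1,2,1,0,0,1,1,1,0,0,1,2,0,0,0,0,0,1,0,0,1,0,1,0,0,0,0,0,0,0,1,0,0,0,0]
Step 7: insert c at [3, 16, 43] -> counters=[1,0,1,2,0,0,0,0,1,0,0,0,0,1,2,1,1,0,1,1,1,0,0,1,2,0,0,0,0,0,1,0,0,1,0,1,0,0,0,0,0,0,0,2,0,0,0,0]
Step 8: insert kni at [2, 34, 38] -> counters=[1,0,2,2,0,0,0,0,1,0,0,0,0,1,2,1,1,0,1,1,1,0,0,1,2,0,0,0,0,0,1,0,0,1,1,1,0,0,1,0,0,0,0,2,0,0,0,0]
Step 9: insert xwn at [11, 13, 34] -> counters=[1,0,2,2,0,0,0,0,1,0,0,1,0,2,2,1,1,0,1,1,1,0,0,1,2,0,0,0,0,0,1,0,0,1,2,1,0,0,1,0,0,0,0,2,0,0,0,0]
Step 10: insert nq at [10, 15, 38] -> counters=[1,0,2,2,0,0,0,0,1,0,1,1,0,2,2,2,1,0,1,1,1,0,0,1,2,0,0,0,0,0,1,0,0,1,2,1,0,0,2,0,0,0,0,2,0,0,0,0]
Step 11: insert m at [8, 25, 34] -> counters=[1,0,2,2,0,0,0,0,2,0,1,1,0,2,2,2,1,0,1,1,1,0,0,1,2,1,0,0,0,0,1,0,0,1,3,1,0,0,2,0,0,0,0,2,0,0,0,0]
Step 12: insert l at [14, 30, 43] -> counters=[1,0,2,2,0,0,0,0,2,0,1,1,0,2,3,2,1,0,1,1,1,0,0,1,2,1,0,0,0,0,2,0,0,1,3,1,0,0,2,0,0,0,0,3,0,0,0,0]
Step 13: insert kr at [0, 18, 24] -> counters=[2,0,2,2,0,0,0,0,2,0,1,1,0,2,3,2,1,0,2,1,1,0,0,1,3,1,0,0,0,0,2,0,0,1,3,1,0,0,2,0,0,0,0,3,0,0,0,0]
Step 14: delete m at [8, 25, 34] -> counters=[2,0,2,2,0,0,0,0,1,0,1,1,0,2,3,2,1,0,2,1,1,0,0,1,3,0,0,0,0,0,2,0,0,1,2,1,0,0,2,0,0,0,0,3,0,0,0,0]
Step 15: delete do at [23, 24, 35] -> counters=[2,0,2,2,0,0,0,0,1,0,1,1,0,2,3,2,1,0,2,1,1,0,0,0,2,0,0,0,0,0,2,0,0,1,2,0,0,0,2,0,0,0,0,3,0,0,0,0]
Step 16: delete kr at [0, 18, 24] -> counters=[1,0,2,2,0,0,0,0,1,0,1,1,0,2,3,2,1,0,1,1,1,0,0,0,1,0,0,0,0,0,2,0,0,1,2,0,0,0,2,0,0,0,0,3,0,0,0,0]
Step 17: insert c at [3, 16, 43] -> counters=[1,0,2,3,0,0,0,0,1,0,1,1,0,2,3,2,2,0,1,1,1,0,0,0,1,0,0,0,0,0,2,0,0,1,2,0,0,0,2,0,0,0,0,4,0,0,0,0]
Step 18: delete kni at [2, 34, 38] -> counters=[1,0,1,3,0,0,0,0,1,0,1,1,0,2,3,2,2,0,1,1,1,0,0,0,1,0,0,0,0,0,2,0,0,1,1,0,0,0,1,0,0,0,0,4,0,0,0,0]
Step 19: insert jao at [13, 14, 19] -> counters=[1,0,1,3,0,0,0,0,1,0,1,1,0,3,4,2,2,0,1,2,1,0,0,0,1,0,0,0,0,0,2,0,0,1,1,0,0,0,1,0,0,0,0,4,0,0,0,0]
Step 20: insert jao at [13, 14, 19] -> counters=[1,0,1,3,0,0,0,0,1,0,1,1,0,4,5,2,2,0,1,3,1,0,0,0,1,0,0,0,0,0,2,0,0,1,1,0,0,0,1,0,0,0,0,4,0,0,0,0]
Query jf: check counters[10]=1 counters[14]=5 counters[17]=0 -> no

Answer: no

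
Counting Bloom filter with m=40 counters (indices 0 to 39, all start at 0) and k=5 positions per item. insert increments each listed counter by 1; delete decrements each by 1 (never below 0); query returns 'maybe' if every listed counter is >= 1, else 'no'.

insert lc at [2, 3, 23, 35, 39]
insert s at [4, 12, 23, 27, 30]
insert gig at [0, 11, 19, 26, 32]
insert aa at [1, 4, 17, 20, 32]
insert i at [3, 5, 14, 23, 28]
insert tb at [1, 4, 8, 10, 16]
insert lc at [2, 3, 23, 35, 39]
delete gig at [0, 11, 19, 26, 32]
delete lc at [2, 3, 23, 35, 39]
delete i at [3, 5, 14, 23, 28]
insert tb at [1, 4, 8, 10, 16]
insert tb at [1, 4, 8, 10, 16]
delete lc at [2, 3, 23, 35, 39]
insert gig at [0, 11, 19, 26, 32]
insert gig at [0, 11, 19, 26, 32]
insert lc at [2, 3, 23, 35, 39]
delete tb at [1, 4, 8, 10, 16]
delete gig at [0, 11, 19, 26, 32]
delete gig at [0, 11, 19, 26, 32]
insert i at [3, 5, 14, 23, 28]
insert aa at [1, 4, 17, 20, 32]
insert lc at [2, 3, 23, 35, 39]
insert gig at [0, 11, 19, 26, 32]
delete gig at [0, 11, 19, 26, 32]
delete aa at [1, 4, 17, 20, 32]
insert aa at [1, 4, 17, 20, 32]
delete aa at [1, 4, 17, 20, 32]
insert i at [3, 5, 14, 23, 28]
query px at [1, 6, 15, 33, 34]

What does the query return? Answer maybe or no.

Answer: no

Derivation:
Step 1: insert lc at [2, 3, 23, 35, 39] -> counters=[0,0,1,1,0,0,0,0,0,0,0,0,0,0,0,0,0,0,0,0,0,0,0,1,0,0,0,0,0,0,0,0,0,0,0,1,0,0,0,1]
Step 2: insert s at [4, 12, 23, 27, 30] -> counters=[0,0,1,1,1,0,0,0,0,0,0,0,1,0,0,0,0,0,0,0,0,0,0,2,0,0,0,1,0,0,1,0,0,0,0,1,0,0,0,1]
Step 3: insert gig at [0, 11, 19, 26, 32] -> counters=[1,0,1,1,1,0,0,0,0,0,0,1,1,0,0,0,0,0,0,1,0,0,0,2,0,0,1,1,0,0,1,0,1,0,0,1,0,0,0,1]
Step 4: insert aa at [1, 4, 17, 20, 32] -> counters=[1,1,1,1,2,0,0,0,0,0,0,1,1,0,0,0,0,1,0,1,1,0,0,2,0,0,1,1,0,0,1,0,2,0,0,1,0,0,0,1]
Step 5: insert i at [3, 5, 14, 23, 28] -> counters=[1,1,1,2,2,1,0,0,0,0,0,1,1,0,1,0,0,1,0,1,1,0,0,3,0,0,1,1,1,0,1,0,2,0,0,1,0,0,0,1]
Step 6: insert tb at [1, 4, 8, 10, 16] -> counters=[1,2,1,2,3,1,0,0,1,0,1,1,1,0,1,0,1,1,0,1,1,0,0,3,0,0,1,1,1,0,1,0,2,0,0,1,0,0,0,1]
Step 7: insert lc at [2, 3, 23, 35, 39] -> counters=[1,2,2,3,3,1,0,0,1,0,1,1,1,0,1,0,1,1,0,1,1,0,0,4,0,0,1,1,1,0,1,0,2,0,0,2,0,0,0,2]
Step 8: delete gig at [0, 11, 19, 26, 32] -> counters=[0,2,2,3,3,1,0,0,1,0,1,0,1,0,1,0,1,1,0,0,1,0,0,4,0,0,0,1,1,0,1,0,1,0,0,2,0,0,0,2]
Step 9: delete lc at [2, 3, 23, 35, 39] -> counters=[0,2,1,2,3,1,0,0,1,0,1,0,1,0,1,0,1,1,0,0,1,0,0,3,0,0,0,1,1,0,1,0,1,0,0,1,0,0,0,1]
Step 10: delete i at [3, 5, 14, 23, 28] -> counters=[0,2,1,1,3,0,0,0,1,0,1,0,1,0,0,0,1,1,0,0,1,0,0,2,0,0,0,1,0,0,1,0,1,0,0,1,0,0,0,1]
Step 11: insert tb at [1, 4, 8, 10, 16] -> counters=[0,3,1,1,4,0,0,0,2,0,2,0,1,0,0,0,2,1,0,0,1,0,0,2,0,0,0,1,0,0,1,0,1,0,0,1,0,0,0,1]
Step 12: insert tb at [1, 4, 8, 10, 16] -> counters=[0,4,1,1,5,0,0,0,3,0,3,0,1,0,0,0,3,1,0,0,1,0,0,2,0,0,0,1,0,0,1,0,1,0,0,1,0,0,0,1]
Step 13: delete lc at [2, 3, 23, 35, 39] -> counters=[0,4,0,0,5,0,0,0,3,0,3,0,1,0,0,0,3,1,0,0,1,0,0,1,0,0,0,1,0,0,1,0,1,0,0,0,0,0,0,0]
Step 14: insert gig at [0, 11, 19, 26, 32] -> counters=[1,4,0,0,5,0,0,0,3,0,3,1,1,0,0,0,3,1,0,1,1,0,0,1,0,0,1,1,0,0,1,0,2,0,0,0,0,0,0,0]
Step 15: insert gig at [0, 11, 19, 26, 32] -> counters=[2,4,0,0,5,0,0,0,3,0,3,2,1,0,0,0,3,1,0,2,1,0,0,1,0,0,2,1,0,0,1,0,3,0,0,0,0,0,0,0]
Step 16: insert lc at [2, 3, 23, 35, 39] -> counters=[2,4,1,1,5,0,0,0,3,0,3,2,1,0,0,0,3,1,0,2,1,0,0,2,0,0,2,1,0,0,1,0,3,0,0,1,0,0,0,1]
Step 17: delete tb at [1, 4, 8, 10, 16] -> counters=[2,3,1,1,4,0,0,0,2,0,2,2,1,0,0,0,2,1,0,2,1,0,0,2,0,0,2,1,0,0,1,0,3,0,0,1,0,0,0,1]
Step 18: delete gig at [0, 11, 19, 26, 32] -> counters=[1,3,1,1,4,0,0,0,2,0,2,1,1,0,0,0,2,1,0,1,1,0,0,2,0,0,1,1,0,0,1,0,2,0,0,1,0,0,0,1]
Step 19: delete gig at [0, 11, 19, 26, 32] -> counters=[0,3,1,1,4,0,0,0,2,0,2,0,1,0,0,0,2,1,0,0,1,0,0,2,0,0,0,1,0,0,1,0,1,0,0,1,0,0,0,1]
Step 20: insert i at [3, 5, 14, 23, 28] -> counters=[0,3,1,2,4,1,0,0,2,0,2,0,1,0,1,0,2,1,0,0,1,0,0,3,0,0,0,1,1,0,1,0,1,0,0,1,0,0,0,1]
Step 21: insert aa at [1, 4, 17, 20, 32] -> counters=[0,4,1,2,5,1,0,0,2,0,2,0,1,0,1,0,2,2,0,0,2,0,0,3,0,0,0,1,1,0,1,0,2,0,0,1,0,0,0,1]
Step 22: insert lc at [2, 3, 23, 35, 39] -> counters=[0,4,2,3,5,1,0,0,2,0,2,0,1,0,1,0,2,2,0,0,2,0,0,4,0,0,0,1,1,0,1,0,2,0,0,2,0,0,0,2]
Step 23: insert gig at [0, 11, 19, 26, 32] -> counters=[1,4,2,3,5,1,0,0,2,0,2,1,1,0,1,0,2,2,0,1,2,0,0,4,0,0,1,1,1,0,1,0,3,0,0,2,0,0,0,2]
Step 24: delete gig at [0, 11, 19, 26, 32] -> counters=[0,4,2,3,5,1,0,0,2,0,2,0,1,0,1,0,2,2,0,0,2,0,0,4,0,0,0,1,1,0,1,0,2,0,0,2,0,0,0,2]
Step 25: delete aa at [1, 4, 17, 20, 32] -> counters=[0,3,2,3,4,1,0,0,2,0,2,0,1,0,1,0,2,1,0,0,1,0,0,4,0,0,0,1,1,0,1,0,1,0,0,2,0,0,0,2]
Step 26: insert aa at [1, 4, 17, 20, 32] -> counters=[0,4,2,3,5,1,0,0,2,0,2,0,1,0,1,0,2,2,0,0,2,0,0,4,0,0,0,1,1,0,1,0,2,0,0,2,0,0,0,2]
Step 27: delete aa at [1, 4, 17, 20, 32] -> counters=[0,3,2,3,4,1,0,0,2,0,2,0,1,0,1,0,2,1,0,0,1,0,0,4,0,0,0,1,1,0,1,0,1,0,0,2,0,0,0,2]
Step 28: insert i at [3, 5, 14, 23, 28] -> counters=[0,3,2,4,4,2,0,0,2,0,2,0,1,0,2,0,2,1,0,0,1,0,0,5,0,0,0,1,2,0,1,0,1,0,0,2,0,0,0,2]
Query px: check counters[1]=3 counters[6]=0 counters[15]=0 counters[33]=0 counters[34]=0 -> no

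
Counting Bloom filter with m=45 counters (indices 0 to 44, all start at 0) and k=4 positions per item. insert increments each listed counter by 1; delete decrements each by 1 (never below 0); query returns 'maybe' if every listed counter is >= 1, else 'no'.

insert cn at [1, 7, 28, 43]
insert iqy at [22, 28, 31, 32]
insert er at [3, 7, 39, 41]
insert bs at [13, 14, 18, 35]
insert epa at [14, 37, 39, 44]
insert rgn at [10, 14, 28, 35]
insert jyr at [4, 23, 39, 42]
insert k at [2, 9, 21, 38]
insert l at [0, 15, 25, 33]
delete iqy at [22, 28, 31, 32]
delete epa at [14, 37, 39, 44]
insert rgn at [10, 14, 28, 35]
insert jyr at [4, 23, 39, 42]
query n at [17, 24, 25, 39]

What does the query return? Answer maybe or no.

Answer: no

Derivation:
Step 1: insert cn at [1, 7, 28, 43] -> counters=[0,1,0,0,0,0,0,1,0,0,0,0,0,0,0,0,0,0,0,0,0,0,0,0,0,0,0,0,1,0,0,0,0,0,0,0,0,0,0,0,0,0,0,1,0]
Step 2: insert iqy at [22, 28, 31, 32] -> counters=[0,1,0,0,0,0,0,1,0,0,0,0,0,0,0,0,0,0,0,0,0,0,1,0,0,0,0,0,2,0,0,1,1,0,0,0,0,0,0,0,0,0,0,1,0]
Step 3: insert er at [3, 7, 39, 41] -> counters=[0,1,0,1,0,0,0,2,0,0,0,0,0,0,0,0,0,0,0,0,0,0,1,0,0,0,0,0,2,0,0,1,1,0,0,0,0,0,0,1,0,1,0,1,0]
Step 4: insert bs at [13, 14, 18, 35] -> counters=[0,1,0,1,0,0,0,2,0,0,0,0,0,1,1,0,0,0,1,0,0,0,1,0,0,0,0,0,2,0,0,1,1,0,0,1,0,0,0,1,0,1,0,1,0]
Step 5: insert epa at [14, 37, 39, 44] -> counters=[0,1,0,1,0,0,0,2,0,0,0,0,0,1,2,0,0,0,1,0,0,0,1,0,0,0,0,0,2,0,0,1,1,0,0,1,0,1,0,2,0,1,0,1,1]
Step 6: insert rgn at [10, 14, 28, 35] -> counters=[0,1,0,1,0,0,0,2,0,0,1,0,0,1,3,0,0,0,1,0,0,0,1,0,0,0,0,0,3,0,0,1,1,0,0,2,0,1,0,2,0,1,0,1,1]
Step 7: insert jyr at [4, 23, 39, 42] -> counters=[0,1,0,1,1,0,0,2,0,0,1,0,0,1,3,0,0,0,1,0,0,0,1,1,0,0,0,0,3,0,0,1,1,0,0,2,0,1,0,3,0,1,1,1,1]
Step 8: insert k at [2, 9, 21, 38] -> counters=[0,1,1,1,1,0,0,2,0,1,1,0,0,1,3,0,0,0,1,0,0,1,1,1,0,0,0,0,3,0,0,1,1,0,0,2,0,1,1,3,0,1,1,1,1]
Step 9: insert l at [0, 15, 25, 33] -> counters=[1,1,1,1,1,0,0,2,0,1,1,0,0,1,3,1,0,0,1,0,0,1,1,1,0,1,0,0,3,0,0,1,1,1,0,2,0,1,1,3,0,1,1,1,1]
Step 10: delete iqy at [22, 28, 31, 32] -> counters=[1,1,1,1,1,0,0,2,0,1,1,0,0,1,3,1,0,0,1,0,0,1,0,1,0,1,0,0,2,0,0,0,0,1,0,2,0,1,1,3,0,1,1,1,1]
Step 11: delete epa at [14, 37, 39, 44] -> counters=[1,1,1,1,1,0,0,2,0,1,1,0,0,1,2,1,0,0,1,0,0,1,0,1,0,1,0,0,2,0,0,0,0,1,0,2,0,0,1,2,0,1,1,1,0]
Step 12: insert rgn at [10, 14, 28, 35] -> counters=[1,1,1,1,1,0,0,2,0,1,2,0,0,1,3,1,0,0,1,0,0,1,0,1,0,1,0,0,3,0,0,0,0,1,0,3,0,0,1,2,0,1,1,1,0]
Step 13: insert jyr at [4, 23, 39, 42] -> counters=[1,1,1,1,2,0,0,2,0,1,2,0,0,1,3,1,0,0,1,0,0,1,0,2,0,1,0,0,3,0,0,0,0,1,0,3,0,0,1,3,0,1,2,1,0]
Query n: check counters[17]=0 counters[24]=0 counters[25]=1 counters[39]=3 -> no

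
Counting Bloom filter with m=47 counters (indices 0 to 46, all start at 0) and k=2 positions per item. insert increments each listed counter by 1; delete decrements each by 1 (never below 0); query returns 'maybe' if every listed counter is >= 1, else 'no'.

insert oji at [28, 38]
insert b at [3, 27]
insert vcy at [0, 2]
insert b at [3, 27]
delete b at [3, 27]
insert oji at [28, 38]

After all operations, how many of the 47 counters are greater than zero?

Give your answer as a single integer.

Step 1: insert oji at [28, 38] -> counters=[0,0,0,0,0,0,0,0,0,0,0,0,0,0,0,0,0,0,0,0,0,0,0,0,0,0,0,0,1,0,0,0,0,0,0,0,0,0,1,0,0,0,0,0,0,0,0]
Step 2: insert b at [3, 27] -> counters=[0,0,0,1,0,0,0,0,0,0,0,0,0,0,0,0,0,0,0,0,0,0,0,0,0,0,0,1,1,0,0,0,0,0,0,0,0,0,1,0,0,0,0,0,0,0,0]
Step 3: insert vcy at [0, 2] -> counters=[1,0,1,1,0,0,0,0,0,0,0,0,0,0,0,0,0,0,0,0,0,0,0,0,0,0,0,1,1,0,0,0,0,0,0,0,0,0,1,0,0,0,0,0,0,0,0]
Step 4: insert b at [3, 27] -> counters=[1,0,1,2,0,0,0,0,0,0,0,0,0,0,0,0,0,0,0,0,0,0,0,0,0,0,0,2,1,0,0,0,0,0,0,0,0,0,1,0,0,0,0,0,0,0,0]
Step 5: delete b at [3, 27] -> counters=[1,0,1,1,0,0,0,0,0,0,0,0,0,0,0,0,0,0,0,0,0,0,0,0,0,0,0,1,1,0,0,0,0,0,0,0,0,0,1,0,0,0,0,0,0,0,0]
Step 6: insert oji at [28, 38] -> counters=[1,0,1,1,0,0,0,0,0,0,0,0,0,0,0,0,0,0,0,0,0,0,0,0,0,0,0,1,2,0,0,0,0,0,0,0,0,0,2,0,0,0,0,0,0,0,0]
Final counters=[1,0,1,1,0,0,0,0,0,0,0,0,0,0,0,0,0,0,0,0,0,0,0,0,0,0,0,1,2,0,0,0,0,0,0,0,0,0,2,0,0,0,0,0,0,0,0] -> 6 nonzero

Answer: 6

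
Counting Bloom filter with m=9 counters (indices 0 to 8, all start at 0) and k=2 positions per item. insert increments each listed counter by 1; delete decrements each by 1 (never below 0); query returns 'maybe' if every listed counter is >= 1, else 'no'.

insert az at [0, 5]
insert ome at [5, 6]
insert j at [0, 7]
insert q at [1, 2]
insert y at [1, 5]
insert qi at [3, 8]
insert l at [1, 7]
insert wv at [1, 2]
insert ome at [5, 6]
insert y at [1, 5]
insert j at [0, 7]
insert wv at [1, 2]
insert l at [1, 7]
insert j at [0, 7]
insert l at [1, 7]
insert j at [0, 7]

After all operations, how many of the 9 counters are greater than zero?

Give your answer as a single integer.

Step 1: insert az at [0, 5] -> counters=[1,0,0,0,0,1,0,0,0]
Step 2: insert ome at [5, 6] -> counters=[1,0,0,0,0,2,1,0,0]
Step 3: insert j at [0, 7] -> counters=[2,0,0,0,0,2,1,1,0]
Step 4: insert q at [1, 2] -> counters=[2,1,1,0,0,2,1,1,0]
Step 5: insert y at [1, 5] -> counters=[2,2,1,0,0,3,1,1,0]
Step 6: insert qi at [3, 8] -> counters=[2,2,1,1,0,3,1,1,1]
Step 7: insert l at [1, 7] -> counters=[2,3,1,1,0,3,1,2,1]
Step 8: insert wv at [1, 2] -> counters=[2,4,2,1,0,3,1,2,1]
Step 9: insert ome at [5, 6] -> counters=[2,4,2,1,0,4,2,2,1]
Step 10: insert y at [1, 5] -> counters=[2,5,2,1,0,5,2,2,1]
Step 11: insert j at [0, 7] -> counters=[3,5,2,1,0,5,2,3,1]
Step 12: insert wv at [1, 2] -> counters=[3,6,3,1,0,5,2,3,1]
Step 13: insert l at [1, 7] -> counters=[3,7,3,1,0,5,2,4,1]
Step 14: insert j at [0, 7] -> counters=[4,7,3,1,0,5,2,5,1]
Step 15: insert l at [1, 7] -> counters=[4,8,3,1,0,5,2,6,1]
Step 16: insert j at [0, 7] -> counters=[5,8,3,1,0,5,2,7,1]
Final counters=[5,8,3,1,0,5,2,7,1] -> 8 nonzero

Answer: 8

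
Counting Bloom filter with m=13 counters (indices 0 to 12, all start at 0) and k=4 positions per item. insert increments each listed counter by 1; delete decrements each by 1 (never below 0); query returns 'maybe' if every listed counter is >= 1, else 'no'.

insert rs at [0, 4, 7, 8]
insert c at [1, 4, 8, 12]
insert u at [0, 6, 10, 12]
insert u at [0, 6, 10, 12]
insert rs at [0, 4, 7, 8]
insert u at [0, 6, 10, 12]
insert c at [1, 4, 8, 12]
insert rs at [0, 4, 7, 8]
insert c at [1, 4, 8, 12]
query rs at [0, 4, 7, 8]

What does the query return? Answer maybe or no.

Answer: maybe

Derivation:
Step 1: insert rs at [0, 4, 7, 8] -> counters=[1,0,0,0,1,0,0,1,1,0,0,0,0]
Step 2: insert c at [1, 4, 8, 12] -> counters=[1,1,0,0,2,0,0,1,2,0,0,0,1]
Step 3: insert u at [0, 6, 10, 12] -> counters=[2,1,0,0,2,0,1,1,2,0,1,0,2]
Step 4: insert u at [0, 6, 10, 12] -> counters=[3,1,0,0,2,0,2,1,2,0,2,0,3]
Step 5: insert rs at [0, 4, 7, 8] -> counters=[4,1,0,0,3,0,2,2,3,0,2,0,3]
Step 6: insert u at [0, 6, 10, 12] -> counters=[5,1,0,0,3,0,3,2,3,0,3,0,4]
Step 7: insert c at [1, 4, 8, 12] -> counters=[5,2,0,0,4,0,3,2,4,0,3,0,5]
Step 8: insert rs at [0, 4, 7, 8] -> counters=[6,2,0,0,5,0,3,3,5,0,3,0,5]
Step 9: insert c at [1, 4, 8, 12] -> counters=[6,3,0,0,6,0,3,3,6,0,3,0,6]
Query rs: check counters[0]=6 counters[4]=6 counters[7]=3 counters[8]=6 -> maybe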